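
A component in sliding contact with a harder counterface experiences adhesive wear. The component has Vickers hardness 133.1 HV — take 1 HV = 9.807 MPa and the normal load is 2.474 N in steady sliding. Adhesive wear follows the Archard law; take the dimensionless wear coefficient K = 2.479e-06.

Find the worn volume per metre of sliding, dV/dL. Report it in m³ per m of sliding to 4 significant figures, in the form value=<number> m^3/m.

value=4.699e-15 m^3/m

Shown intermediates are rounded, and every step runs at full precision — a lone final rounding, at four significant digits.
Convert: Hardness H = 133.1 HV × 9.807 MPa/HV = 1305 MPa = 1.305e+09 Pa.
Restated in SI base units: W = 2.474 N, H = 1.305e+09 Pa, K = 2.479e-06.
Sliding wear rate dV/dL = K·W/H, per unit distance: 2.479e-06 · 2.474 / 1.305e+09 = 4.699e-15 m³/m.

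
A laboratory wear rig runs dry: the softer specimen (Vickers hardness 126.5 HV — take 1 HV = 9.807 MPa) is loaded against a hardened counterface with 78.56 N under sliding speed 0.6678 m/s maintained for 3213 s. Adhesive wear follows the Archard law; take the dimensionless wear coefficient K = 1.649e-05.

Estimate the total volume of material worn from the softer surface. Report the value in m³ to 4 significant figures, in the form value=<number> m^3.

The computation holds exact precision, and intermediates are shown rounded, and one last rounding to four significant digits.
Convert: The distance L = v·t = 0.6678 m/s × 3213 s = 2146 m.
Convert: Hardness H = 126.5 HV × 9.807 MPa/HV = 1241 MPa = 1.241e+09 Pa.
SI base units throughout: W = 78.56 N, H = 1.241e+09 Pa, K = 1.649e-05.
The Archard volume V = K·W·L/H = 1.649e-05 · 78.56 · 2146 / 1.241e+09 = 2.241e-09 m³.

value=2.241e-09 m^3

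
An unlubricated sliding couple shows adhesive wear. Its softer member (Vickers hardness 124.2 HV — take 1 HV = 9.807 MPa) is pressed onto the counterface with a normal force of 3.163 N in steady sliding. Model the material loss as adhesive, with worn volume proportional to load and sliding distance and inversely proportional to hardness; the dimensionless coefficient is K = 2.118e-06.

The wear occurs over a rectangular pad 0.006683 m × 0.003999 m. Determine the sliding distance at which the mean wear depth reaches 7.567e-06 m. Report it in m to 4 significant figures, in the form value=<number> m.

value=3.677e+04 m

The algebra keeps full float precision — the intermediates are shown rounded — one final rounding: 4 significant figures.
Hardness H = 124.2 HV × 9.807 MPa/HV = 1218 MPa = 1.218e+09 Pa.
Contact area A = 0.006683 m × 0.003999 m = 2.673e-05 m².
Expressed in SI base units: W = 3.163 N, H = 1.218e+09 Pa, K = 2.118e-06.
Permissible volume V_lim = h_lim·A = 7.567e-06 · 2.673e-05 = 2.022e-10 m³.
So the life L = V_lim·H/(K·W) = 2.022e-10 · 1.218e+09 / (2.118e-06 · 3.163) = 3.677e+04 m.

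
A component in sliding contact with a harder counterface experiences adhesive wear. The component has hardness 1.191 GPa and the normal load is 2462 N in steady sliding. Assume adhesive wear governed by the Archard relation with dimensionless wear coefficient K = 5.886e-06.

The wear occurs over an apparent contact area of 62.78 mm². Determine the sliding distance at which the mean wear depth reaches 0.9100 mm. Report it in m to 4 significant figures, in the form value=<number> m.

The algebra carries exact precision; the intermediates are printed rounded; rounded just once: 4 significant digits.
Convert: Hardness H = 1.191 GPa = 1.191e+09 Pa.
Convert: Contact area A = 62.78 mm² = 6.278e-05 m².
Convert: Depth limit h_lim = 0.9100 mm = 9.100e-04 m.
In SI base units: W = 2462 N, H = 1.191e+09 Pa, K = 5.886e-06.
Permissible volume V_lim = h_lim·A = 9.100e-04 · 6.278e-05 = 5.713e-08 m³.
Life L = V_lim·H/(K·W) = 5.713e-08 · 1.191e+09 / (5.886e-06 · 2462) = 4695 m.

value=4695 m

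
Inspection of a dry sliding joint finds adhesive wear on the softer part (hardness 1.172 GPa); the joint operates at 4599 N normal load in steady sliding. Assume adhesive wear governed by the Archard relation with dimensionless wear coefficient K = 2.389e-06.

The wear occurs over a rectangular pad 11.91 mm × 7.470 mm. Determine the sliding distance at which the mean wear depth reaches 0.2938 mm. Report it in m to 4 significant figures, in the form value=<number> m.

value=2788 m

Intermediates appear rounded. Every step runs at full float precision — a lone final rounding: four significant figures.
Hardness H = 1.172 GPa = 1.172e+09 Pa.
Pad sides 11.91 mm × 7.470 mm = 0.01191 m × 0.007470 m. Contact area A = 0.01191 m × 0.007470 m = 8.897e-05 m².
Depth limit h_lim = 0.2938 mm = 2.938e-04 m.
Restated in SI base units: W = 4599 N, H = 1.172e+09 Pa, K = 2.389e-06.
At the depth limit, V_lim = h_lim·A = 2.938e-04 · 8.897e-05 = 2.614e-08 m³.
Inverting, life L = V_lim·H/(K·W) = 2.614e-08 · 1.172e+09 / (2.389e-06 · 4599) = 2788 m.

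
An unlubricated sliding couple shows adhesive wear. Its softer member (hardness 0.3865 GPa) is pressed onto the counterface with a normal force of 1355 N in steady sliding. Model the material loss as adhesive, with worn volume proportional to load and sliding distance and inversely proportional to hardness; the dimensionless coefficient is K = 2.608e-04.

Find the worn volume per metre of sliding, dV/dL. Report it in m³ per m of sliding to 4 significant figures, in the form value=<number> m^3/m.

The intermediates are printed rounded, and every step holds full float precision; rounded just once to four significant figures.
Convert: Hardness H = 0.3865 GPa = 3.865e+08 Pa.
Working in SI base units: W = 1355 N, H = 3.865e+08 Pa, K = 2.608e-04.
Wear rate dV/dL = K·W/H, per unit distance: 2.608e-04 · 1355 / 3.865e+08 = 9.143e-10 m³/m.

value=9.143e-10 m^3/m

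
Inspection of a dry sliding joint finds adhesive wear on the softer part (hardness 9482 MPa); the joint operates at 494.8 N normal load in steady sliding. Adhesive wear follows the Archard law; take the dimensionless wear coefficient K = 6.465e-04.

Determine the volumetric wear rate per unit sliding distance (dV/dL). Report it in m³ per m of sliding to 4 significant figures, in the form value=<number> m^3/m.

value=3.374e-11 m^3/m

The intermediates are displayed rounded — each operation carries exact precision. Rounded once at the end, at 4 significant digits.
Convert: Hardness H = 9482 MPa = 9.482e+09 Pa.
As SI base values: W = 494.8 N, H = 9.482e+09 Pa, K = 6.465e-04.
Wear rate dV/dL = K·W/H (independent of L): 6.465e-04 · 494.8 / 9.482e+09 = 3.374e-11 m³/m.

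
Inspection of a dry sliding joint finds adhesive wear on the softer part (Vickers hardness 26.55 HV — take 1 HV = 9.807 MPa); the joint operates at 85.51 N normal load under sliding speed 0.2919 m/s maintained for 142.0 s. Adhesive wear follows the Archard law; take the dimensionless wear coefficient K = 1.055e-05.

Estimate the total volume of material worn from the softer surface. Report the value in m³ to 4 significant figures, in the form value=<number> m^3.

Intermediates appear rounded, and all working math carries exact precision. Rounded once at the end to 4 significant digits.
Convert: Distance L = v·t = 0.2919 m/s × 142.0 s = 41.45 m.
Convert: Hardness H = 26.55 HV × 9.807 MPa/HV = 260.4 MPa = 2.604e+08 Pa.
Expressed in SI base units: W = 85.51 N, H = 2.604e+08 Pa, K = 1.055e-05.
Volume removed: V = K·W·L/H = 1.055e-05 · 85.51 · 41.45 / 2.604e+08 = 1.436e-10 m³.

value=1.436e-10 m^3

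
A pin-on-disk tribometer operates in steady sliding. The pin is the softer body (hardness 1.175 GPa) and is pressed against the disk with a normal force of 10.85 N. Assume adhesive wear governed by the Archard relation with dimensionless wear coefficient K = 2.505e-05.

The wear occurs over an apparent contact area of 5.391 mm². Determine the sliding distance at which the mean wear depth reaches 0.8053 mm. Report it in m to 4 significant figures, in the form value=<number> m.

value=1.877e+04 m

The algebra keeps full precision, and displayed values are rounded; rounded once at the end: four significant figures.
Hardness H = 1.175 GPa = 1.175e+09 Pa.
Contact area A = 5.391 mm² = 5.391e-06 m².
Depth limit h_lim = 0.8053 mm = 8.053e-04 m.
In SI base units, W = 10.85 N, H = 1.175e+09 Pa, K = 2.505e-05.
Permissible volume V_lim = h_lim·A = 8.053e-04 · 5.391e-06 = 4.341e-09 m³.
Inverting, life L = V_lim·H/(K·W) = 4.341e-09 · 1.175e+09 / (2.505e-05 · 10.85) = 1.877e+04 m.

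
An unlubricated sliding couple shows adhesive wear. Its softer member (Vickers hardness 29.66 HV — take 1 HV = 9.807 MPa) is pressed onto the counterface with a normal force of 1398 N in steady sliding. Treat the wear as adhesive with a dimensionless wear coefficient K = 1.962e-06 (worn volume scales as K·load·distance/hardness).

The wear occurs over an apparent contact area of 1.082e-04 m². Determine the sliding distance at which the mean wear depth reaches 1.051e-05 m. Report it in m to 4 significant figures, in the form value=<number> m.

value=120.6 m

Intermediate values are printed rounded — each operation keeps full float precision. Rounded just once to four significant digits.
Convert: Hardness H = 29.66 HV × 9.807 MPa/HV = 290.9 MPa = 2.909e+08 Pa.
Restated in SI base units: W = 1398 N, H = 2.909e+08 Pa, K = 1.962e-06.
Wearable volume V_lim = h_lim·A = 1.051e-05 · 1.082e-04 = 1.137e-09 m³.
Thus life L = V_lim·H/(K·W) = 1.137e-09 · 2.909e+08 / (1.962e-06 · 1398) = 120.6 m.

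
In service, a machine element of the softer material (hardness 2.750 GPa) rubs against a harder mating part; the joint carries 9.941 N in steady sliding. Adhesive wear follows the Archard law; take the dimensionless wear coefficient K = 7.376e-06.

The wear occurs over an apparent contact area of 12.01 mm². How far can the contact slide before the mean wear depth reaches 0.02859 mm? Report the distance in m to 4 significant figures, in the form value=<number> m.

value=1.288e+04 m

Each operation carries exact precision — intermediates are displayed rounded, and rounded just once: 4 significant digits.
Hardness H = 2.750 GPa = 2.750e+09 Pa.
Contact area A = 12.01 mm² = 1.201e-05 m².
Depth limit h_lim = 0.02859 mm = 2.859e-05 m.
In SI base units: W = 9.941 N, H = 2.750e+09 Pa, K = 7.376e-06.
At the depth limit, V_lim = h_lim·A = 2.859e-05 · 1.201e-05 = 3.434e-10 m³.
Sliding life L = V_lim·H/(K·W) = 3.434e-10 · 2.750e+09 / (7.376e-06 · 9.941) = 1.288e+04 m.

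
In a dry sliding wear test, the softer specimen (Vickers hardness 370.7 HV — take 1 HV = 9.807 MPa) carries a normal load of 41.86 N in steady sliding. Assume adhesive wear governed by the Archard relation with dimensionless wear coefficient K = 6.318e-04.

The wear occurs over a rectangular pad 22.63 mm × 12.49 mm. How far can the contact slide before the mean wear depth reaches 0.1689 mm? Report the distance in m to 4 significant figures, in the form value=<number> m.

value=6562 m

Intermediate values appear rounded. The computation maintains full float precision, and rounded once at the end: four significant figures.
Hardness H = 370.7 HV × 9.807 MPa/HV = 3635 MPa = 3.635e+09 Pa.
Pad sides 22.63 mm × 12.49 mm = 0.02263 m × 0.01249 m. Contact area A = 0.02263 m × 0.01249 m = 2.826e-04 m².
Depth limit h_lim = 0.1689 mm = 1.689e-04 m.
Working in SI base units: W = 41.86 N, H = 3.635e+09 Pa, K = 6.318e-04.
Limit volume V_lim = h_lim·A = 1.689e-04 · 2.826e-04 = 4.774e-08 m³.
Sliding life L = V_lim·H/(K·W) = 4.774e-08 · 3.635e+09 / (6.318e-04 · 41.86) = 6562 m.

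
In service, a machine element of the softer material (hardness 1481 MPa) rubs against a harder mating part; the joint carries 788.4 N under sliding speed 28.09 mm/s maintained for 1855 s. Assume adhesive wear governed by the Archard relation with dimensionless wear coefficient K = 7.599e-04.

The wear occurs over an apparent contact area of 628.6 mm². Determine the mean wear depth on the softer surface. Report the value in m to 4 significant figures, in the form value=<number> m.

value=3.353e-05 m

Each operation holds full float precision, and intermediates are displayed rounded; one final rounding, at four significant digits.
Convert: Sliding speed v = 28.09 mm/s = 0.02809 m/s. Distance covered L = v·t = 0.02809 m/s × 1855 s = 52.11 m.
Convert: Hardness H = 1481 MPa = 1.481e+09 Pa.
Convert: Contact area A = 628.6 mm² = 6.286e-04 m².
Expressed in SI base units: W = 788.4 N, H = 1.481e+09 Pa, K = 7.599e-04.
Wear volume V = K·W·L/H = 7.599e-04 · 788.4 · 52.11 / 1.481e+09 = 2.108e-08 m³.
Mean wear depth h = V/A = 2.108e-08 / 6.286e-04 = 3.353e-05 m.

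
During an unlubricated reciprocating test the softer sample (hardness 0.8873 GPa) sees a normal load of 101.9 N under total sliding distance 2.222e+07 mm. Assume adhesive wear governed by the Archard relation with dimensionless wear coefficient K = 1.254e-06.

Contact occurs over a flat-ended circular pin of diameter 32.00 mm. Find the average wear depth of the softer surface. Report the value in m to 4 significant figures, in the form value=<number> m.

The intermediates appear rounded. All working math carries exact precision, and rounded once at the end to 4 significant digits.
Convert: The distance L = 2.222e+07 mm = 2.222e+04 m.
Convert: Hardness H = 0.8873 GPa = 8.873e+08 Pa.
Convert: Pin diameter d = 32.00 mm = 0.03200 m. Contact area A = π·d²/4 = π·(0.03200 m)²/4 = 8.042e-04 m².
Restated in SI base units: W = 101.9 N, H = 8.873e+08 Pa, K = 1.254e-06.
Volume removed: V = K·W·L/H = 1.254e-06 · 101.9 · 2.222e+04 / 8.873e+08 = 3.200e-09 m³.
Average depth h = V/A = 3.200e-09 / 8.042e-04 = 3.979e-06 m.

value=3.979e-06 m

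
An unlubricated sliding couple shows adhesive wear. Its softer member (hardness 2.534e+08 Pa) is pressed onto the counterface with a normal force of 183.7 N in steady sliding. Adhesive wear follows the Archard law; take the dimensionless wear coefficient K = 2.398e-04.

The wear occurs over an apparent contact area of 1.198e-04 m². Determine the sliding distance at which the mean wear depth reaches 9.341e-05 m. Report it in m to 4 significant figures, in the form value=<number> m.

The computation holds full precision; intermediate values are printed rounded, and a single final rounding, at four significant digits.
Restated in SI base units: W = 183.7 N, H = 2.534e+08 Pa, K = 2.398e-04.
Limit volume V_lim = h_lim·A = 9.341e-05 · 1.198e-04 = 1.119e-08 m³.
Sliding life L = V_lim·H/(K·W) = 1.119e-08 · 2.534e+08 / (2.398e-04 · 183.7) = 64.37 m.

value=64.37 m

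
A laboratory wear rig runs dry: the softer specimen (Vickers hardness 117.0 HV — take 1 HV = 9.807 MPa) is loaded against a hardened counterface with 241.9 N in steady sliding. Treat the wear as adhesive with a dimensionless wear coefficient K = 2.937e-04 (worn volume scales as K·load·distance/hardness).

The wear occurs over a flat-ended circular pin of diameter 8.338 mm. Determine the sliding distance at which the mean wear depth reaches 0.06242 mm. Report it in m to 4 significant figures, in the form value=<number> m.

The algebra maintains exact precision, and the intermediates are shown rounded. Rounded just once to four significant figures.
Hardness H = 117.0 HV × 9.807 MPa/HV = 1147 MPa = 1.147e+09 Pa.
Pin diameter d = 8.338 mm = 0.008338 m. Contact area A = π·d²/4 = π·(0.008338 m)²/4 = 5.460e-05 m².
Depth limit h_lim = 0.06242 mm = 6.242e-05 m.
Restated in SI base units: W = 241.9 N, H = 1.147e+09 Pa, K = 2.937e-04.
Permissible volume V_lim = h_lim·A = 6.242e-05 · 5.460e-05 = 3.408e-09 m³.
Thus life L = V_lim·H/(K·W) = 3.408e-09 · 1.147e+09 / (2.937e-04 · 241.9) = 55.05 m.

value=55.05 m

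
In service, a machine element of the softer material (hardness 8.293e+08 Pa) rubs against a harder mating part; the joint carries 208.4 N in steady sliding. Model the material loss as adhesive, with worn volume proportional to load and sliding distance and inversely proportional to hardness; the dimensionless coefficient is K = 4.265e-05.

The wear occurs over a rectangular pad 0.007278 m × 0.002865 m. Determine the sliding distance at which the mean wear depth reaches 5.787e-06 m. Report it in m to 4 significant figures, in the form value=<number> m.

Intermediate values are printed rounded. The computation maintains full float precision — rounded once at the end to four significant figures.
Contact area A = 0.007278 m × 0.002865 m = 2.085e-05 m².
Restated in SI base units: W = 208.4 N, H = 8.293e+08 Pa, K = 4.265e-05.
Volume at the limit: V_lim = h_lim·A = 5.787e-06 · 2.085e-05 = 1.207e-10 m³.
Life L = V_lim·H/(K·W) = 1.207e-10 · 8.293e+08 / (4.265e-05 · 208.4) = 11.26 m.

value=11.26 m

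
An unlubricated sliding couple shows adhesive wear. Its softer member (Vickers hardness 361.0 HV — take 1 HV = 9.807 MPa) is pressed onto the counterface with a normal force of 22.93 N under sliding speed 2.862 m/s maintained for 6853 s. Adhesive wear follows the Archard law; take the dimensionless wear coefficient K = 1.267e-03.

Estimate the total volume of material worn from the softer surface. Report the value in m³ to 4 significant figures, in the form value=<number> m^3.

value=1.609e-07 m^3

The algebra maintains exact precision. The intermediates are displayed rounded; a single final rounding: 4 significant figures.
Distance L = v·t = 2.862 m/s × 6853 s = 1.961e+04 m.
Hardness H = 361.0 HV × 9.807 MPa/HV = 3540 MPa = 3.540e+09 Pa.
In SI base units: W = 22.93 N, H = 3.540e+09 Pa, K = 1.267e-03.
The Archard volume V = K·W·L/H = 1.267e-03 · 22.93 · 1.961e+04 / 3.540e+09 = 1.609e-07 m³.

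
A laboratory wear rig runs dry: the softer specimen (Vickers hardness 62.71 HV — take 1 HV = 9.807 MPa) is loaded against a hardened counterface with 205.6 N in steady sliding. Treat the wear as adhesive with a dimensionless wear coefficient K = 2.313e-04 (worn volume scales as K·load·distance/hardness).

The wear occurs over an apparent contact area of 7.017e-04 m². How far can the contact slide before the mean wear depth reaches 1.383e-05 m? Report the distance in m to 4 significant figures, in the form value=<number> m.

value=125.5 m

Intermediate values are shown rounded. All arithmetic holds full float precision; a single final rounding, at four significant figures.
Convert: Hardness H = 62.71 HV × 9.807 MPa/HV = 615.0 MPa = 6.150e+08 Pa.
In SI base units: W = 205.6 N, H = 6.150e+08 Pa, K = 2.313e-04.
At the depth limit, V_lim = h_lim·A = 1.383e-05 · 7.017e-04 = 9.705e-09 m³.
So the life L = V_lim·H/(K·W) = 9.705e-09 · 6.150e+08 / (2.313e-04 · 205.6) = 125.5 m.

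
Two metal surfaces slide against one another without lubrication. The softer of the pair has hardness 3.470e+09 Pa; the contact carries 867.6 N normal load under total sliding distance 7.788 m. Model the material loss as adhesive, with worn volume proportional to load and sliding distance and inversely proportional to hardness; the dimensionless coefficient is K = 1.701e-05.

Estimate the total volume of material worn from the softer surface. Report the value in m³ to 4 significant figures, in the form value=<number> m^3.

value=3.312e-11 m^3

Intermediate values appear rounded, and the algebra maintains full float precision, and a lone final rounding, at four significant digits.
Working in SI base units: W = 867.6 N, H = 3.470e+09 Pa, K = 1.701e-05.
Archard relation: V = K·W·L/H = 1.701e-05 · 867.6 · 7.788 / 3.470e+09 = 3.312e-11 m³.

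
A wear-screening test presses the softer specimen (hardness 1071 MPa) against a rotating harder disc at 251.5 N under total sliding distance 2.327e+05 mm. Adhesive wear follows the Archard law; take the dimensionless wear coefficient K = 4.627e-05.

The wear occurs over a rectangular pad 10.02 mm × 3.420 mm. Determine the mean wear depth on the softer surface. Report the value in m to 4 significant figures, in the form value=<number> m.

value=7.378e-05 m

Printed values are rounded — all arithmetic runs at full precision; a single final rounding to 4 significant figures.
Convert: Total distance L = 2.327e+05 mm = 232.7 m.
Convert: Hardness H = 1071 MPa = 1.071e+09 Pa.
Convert: Pad sides 10.02 mm × 3.420 mm = 0.01002 m × 0.003420 m. Contact area A = 0.01002 m × 0.003420 m = 3.427e-05 m².
Working in SI base units: W = 251.5 N, H = 1.071e+09 Pa, K = 4.627e-05.
Apply Archard: V = K·W·L/H = 4.627e-05 · 251.5 · 232.7 / 1.071e+09 = 2.528e-09 m³.
Wear depth h = V/A = 2.528e-09 / 3.427e-05 = 7.378e-05 m.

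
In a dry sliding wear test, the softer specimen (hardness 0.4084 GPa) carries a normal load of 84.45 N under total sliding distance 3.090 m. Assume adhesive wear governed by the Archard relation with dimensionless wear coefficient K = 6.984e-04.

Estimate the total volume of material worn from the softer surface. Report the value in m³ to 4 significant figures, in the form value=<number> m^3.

Intermediates are shown rounded; the algebra maintains full precision. Rounded once at the end, at four significant figures.
Convert: Hardness H = 0.4084 GPa = 4.084e+08 Pa.
In SI base units: W = 84.45 N, H = 4.084e+08 Pa, K = 6.984e-04.
Worn volume V = K·W·L/H = 6.984e-04 · 84.45 · 3.090 / 4.084e+08 = 4.462e-10 m³.

value=4.462e-10 m^3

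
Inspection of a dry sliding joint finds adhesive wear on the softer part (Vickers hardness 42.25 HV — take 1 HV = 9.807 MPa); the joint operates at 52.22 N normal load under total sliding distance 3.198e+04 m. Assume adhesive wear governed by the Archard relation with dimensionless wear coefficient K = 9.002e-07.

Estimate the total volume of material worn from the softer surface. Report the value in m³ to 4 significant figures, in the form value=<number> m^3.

The algebra carries exact precision. The intermediates appear rounded — rounded just once to four significant figures.
Hardness H = 42.25 HV × 9.807 MPa/HV = 414.3 MPa = 4.143e+08 Pa.
In SI base units, W = 52.22 N, H = 4.143e+08 Pa, K = 9.002e-07.
Apply Archard: V = K·W·L/H = 9.002e-07 · 52.22 · 3.198e+04 / 4.143e+08 = 3.628e-09 m³.

value=3.628e-09 m^3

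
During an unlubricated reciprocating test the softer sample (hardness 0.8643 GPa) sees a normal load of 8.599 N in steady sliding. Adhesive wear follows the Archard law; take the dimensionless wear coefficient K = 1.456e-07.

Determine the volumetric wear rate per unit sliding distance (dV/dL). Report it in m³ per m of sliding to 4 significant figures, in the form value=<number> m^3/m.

All working math maintains full float precision — displayed values are rounded, and rounded just once, at four significant digits.
Hardness H = 0.8643 GPa = 8.643e+08 Pa.
Expressed in SI base units: W = 8.599 N, H = 8.643e+08 Pa, K = 1.456e-07.
Volumetric rate dV/dL = K·W/H, so: 1.456e-07 · 8.599 / 8.643e+08 = 1.449e-15 m³/m.

value=1.449e-15 m^3/m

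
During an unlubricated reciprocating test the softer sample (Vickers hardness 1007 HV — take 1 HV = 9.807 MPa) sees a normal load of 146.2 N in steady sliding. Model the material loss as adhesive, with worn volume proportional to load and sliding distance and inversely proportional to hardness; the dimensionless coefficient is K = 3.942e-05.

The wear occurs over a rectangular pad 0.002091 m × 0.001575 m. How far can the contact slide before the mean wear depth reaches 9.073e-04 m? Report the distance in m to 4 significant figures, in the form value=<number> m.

value=5120 m

All working math keeps exact precision; the intermediates appear rounded — a single final rounding: 4 significant figures.
Convert: Hardness H = 1007 HV × 9.807 MPa/HV = 9876 MPa = 9.876e+09 Pa.
Convert: Contact area A = 0.002091 m × 0.001575 m = 3.293e-06 m².
Collected in SI base units: W = 146.2 N, H = 9.876e+09 Pa, K = 3.942e-05.
Allowed volume V_lim = h_lim·A = 9.073e-04 · 3.293e-06 = 2.988e-09 m³.
Inverting, life L = V_lim·H/(K·W) = 2.988e-09 · 9.876e+09 / (3.942e-05 · 146.2) = 5120 m.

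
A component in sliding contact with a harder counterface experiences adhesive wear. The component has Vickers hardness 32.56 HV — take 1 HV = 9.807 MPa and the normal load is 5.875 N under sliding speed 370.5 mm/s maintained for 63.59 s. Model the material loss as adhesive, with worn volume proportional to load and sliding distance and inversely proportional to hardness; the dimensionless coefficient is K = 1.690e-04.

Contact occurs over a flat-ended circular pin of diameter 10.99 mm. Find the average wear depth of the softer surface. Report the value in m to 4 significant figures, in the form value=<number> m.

Every step carries full float precision; intermediate values are displayed rounded — one final rounding, at four significant digits.
Sliding speed v = 370.5 mm/s = 0.3705 m/s. The distance L = v·t = 0.3705 m/s × 63.59 s = 23.56 m.
Hardness H = 32.56 HV × 9.807 MPa/HV = 319.3 MPa = 3.193e+08 Pa.
Pin diameter d = 10.99 mm = 0.01099 m. Contact area A = π·d²/4 = π·(0.01099 m)²/4 = 9.486e-05 m².
Expressed in SI base units: W = 5.875 N, H = 3.193e+08 Pa, K = 1.690e-04.
By Archard's law, V = K·W·L/H = 1.690e-04 · 5.875 · 23.56 / 3.193e+08 = 7.326e-11 m³.
Depth h = V/A = 7.326e-11 / 9.486e-05 = 7.723e-07 m.

value=7.723e-07 m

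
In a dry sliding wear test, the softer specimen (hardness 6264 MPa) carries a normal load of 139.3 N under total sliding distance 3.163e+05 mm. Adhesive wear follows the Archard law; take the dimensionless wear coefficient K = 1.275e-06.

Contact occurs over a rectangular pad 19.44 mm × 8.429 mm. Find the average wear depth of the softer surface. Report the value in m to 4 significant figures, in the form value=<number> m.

The computation holds full float precision. Shown intermediates are rounded; rounded just once, at 4 significant digits.
Convert: Distance covered L = 3.163e+05 mm = 316.3 m.
Convert: Hardness H = 6264 MPa = 6.264e+09 Pa.
Convert: Pad sides 19.44 mm × 8.429 mm = 0.01944 m × 0.008429 m. Contact area A = 0.01944 m × 0.008429 m = 1.639e-04 m².
Restated in SI base units: W = 139.3 N, H = 6.264e+09 Pa, K = 1.275e-06.
Volume removed: V = K·W·L/H = 1.275e-06 · 139.3 · 316.3 / 6.264e+09 = 8.968e-12 m³.
Depth h = V/A = 8.968e-12 / 1.639e-04 = 5.473e-08 m.

value=5.473e-08 m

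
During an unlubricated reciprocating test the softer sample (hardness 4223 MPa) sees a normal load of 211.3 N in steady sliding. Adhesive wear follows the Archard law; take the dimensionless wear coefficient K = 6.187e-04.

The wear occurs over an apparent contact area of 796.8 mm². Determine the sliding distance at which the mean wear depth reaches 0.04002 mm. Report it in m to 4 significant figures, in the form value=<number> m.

value=1030 m

Intermediates are printed rounded, and the algebra holds full float precision — a single final rounding to four significant digits.
Convert: Hardness H = 4223 MPa = 4.223e+09 Pa.
Convert: Contact area A = 796.8 mm² = 7.968e-04 m².
Convert: Depth limit h_lim = 0.04002 mm = 4.002e-05 m.
Collected in SI base units: W = 211.3 N, H = 4.223e+09 Pa, K = 6.187e-04.
Allowed volume V_lim = h_lim·A = 4.002e-05 · 7.968e-04 = 3.189e-08 m³.
Inverting, life L = V_lim·H/(K·W) = 3.189e-08 · 4.223e+09 / (6.187e-04 · 211.3) = 1030 m.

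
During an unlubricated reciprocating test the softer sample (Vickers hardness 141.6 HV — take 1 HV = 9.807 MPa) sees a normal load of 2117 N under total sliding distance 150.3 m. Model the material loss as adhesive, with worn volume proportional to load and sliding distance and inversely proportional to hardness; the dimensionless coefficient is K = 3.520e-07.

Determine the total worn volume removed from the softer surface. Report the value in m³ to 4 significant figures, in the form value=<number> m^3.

Quoted intermediates are rounded; each operation keeps full precision. Rounded once at the end: 4 significant digits.
Hardness H = 141.6 HV × 9.807 MPa/HV = 1389 MPa = 1.389e+09 Pa.
In SI base units: W = 2117 N, H = 1.389e+09 Pa, K = 3.520e-07.
Wear volume V = K·W·L/H = 3.520e-07 · 2117 · 150.3 / 1.389e+09 = 8.065e-11 m³.

value=8.065e-11 m^3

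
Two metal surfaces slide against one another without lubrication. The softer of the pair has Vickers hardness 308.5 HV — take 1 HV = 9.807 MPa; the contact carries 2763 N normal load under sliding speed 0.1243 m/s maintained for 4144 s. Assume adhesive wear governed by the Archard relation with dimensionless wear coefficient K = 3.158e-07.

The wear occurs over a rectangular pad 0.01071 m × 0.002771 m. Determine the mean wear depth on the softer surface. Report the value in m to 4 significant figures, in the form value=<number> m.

All arithmetic holds exact precision; the intermediates are printed rounded — a lone final rounding to 4 significant figures.
The distance L = v·t = 0.1243 m/s × 4144 s = 515.1 m.
Hardness H = 308.5 HV × 9.807 MPa/HV = 3025 MPa = 3.025e+09 Pa.
Contact area A = 0.01071 m × 0.002771 m = 2.968e-05 m².
Restated in SI base units: W = 2763 N, H = 3.025e+09 Pa, K = 3.158e-07.
Volume removed: V = K·W·L/H = 3.158e-07 · 2763 · 515.1 / 3.025e+09 = 1.486e-10 m³.
Average depth h = V/A = 1.486e-10 / 2.968e-05 = 5.006e-06 m.

value=5.006e-06 m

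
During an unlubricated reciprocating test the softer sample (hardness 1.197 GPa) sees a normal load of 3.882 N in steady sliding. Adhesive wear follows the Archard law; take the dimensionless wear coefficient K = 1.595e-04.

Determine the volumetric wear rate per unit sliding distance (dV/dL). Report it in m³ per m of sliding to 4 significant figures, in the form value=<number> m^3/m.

value=5.173e-13 m^3/m

Intermediates are displayed rounded — each operation maintains full precision. Rounded once at the end, at 4 significant digits.
Hardness H = 1.197 GPa = 1.197e+09 Pa.
SI base units throughout: W = 3.882 N, H = 1.197e+09 Pa, K = 1.595e-04.
Rate of wear dV/dL = K·W/H, per unit distance: 1.595e-04 · 3.882 / 1.197e+09 = 5.173e-13 m³/m.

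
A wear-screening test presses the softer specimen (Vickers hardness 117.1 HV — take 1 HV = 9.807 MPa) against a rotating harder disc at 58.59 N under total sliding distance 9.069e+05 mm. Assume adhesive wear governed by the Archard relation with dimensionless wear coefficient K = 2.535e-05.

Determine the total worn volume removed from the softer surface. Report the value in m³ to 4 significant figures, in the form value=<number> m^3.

value=1.173e-09 m^3

Intermediate values are printed rounded; all arithmetic runs at exact precision. Rounded once at the end, at four significant figures.
Convert: Path length L = 9.069e+05 mm = 906.9 m.
Convert: Hardness H = 117.1 HV × 9.807 MPa/HV = 1148 MPa = 1.148e+09 Pa.
In SI base units, W = 58.59 N, H = 1.148e+09 Pa, K = 2.535e-05.
Archard volume V = K·W·L/H = 2.535e-05 · 58.59 · 906.9 / 1.148e+09 = 1.173e-09 m³.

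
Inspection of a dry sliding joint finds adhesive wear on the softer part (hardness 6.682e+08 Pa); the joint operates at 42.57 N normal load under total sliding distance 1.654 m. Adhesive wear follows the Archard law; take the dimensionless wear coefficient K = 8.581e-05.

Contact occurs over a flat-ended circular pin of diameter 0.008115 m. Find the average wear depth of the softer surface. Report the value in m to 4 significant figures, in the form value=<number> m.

value=1.748e-07 m

All working math carries exact precision — the intermediates appear rounded; one last rounding to 4 significant digits.
Convert: Contact area A = π·d²/4 = π·(0.008115 m)²/4 = 5.172e-05 m².
In SI base units, W = 42.57 N, H = 6.682e+08 Pa, K = 8.581e-05.
The Archard volume V = K·W·L/H = 8.581e-05 · 42.57 · 1.654 / 6.682e+08 = 9.042e-12 m³.
Wear depth h = V/A = 9.042e-12 / 5.172e-05 = 1.748e-07 m.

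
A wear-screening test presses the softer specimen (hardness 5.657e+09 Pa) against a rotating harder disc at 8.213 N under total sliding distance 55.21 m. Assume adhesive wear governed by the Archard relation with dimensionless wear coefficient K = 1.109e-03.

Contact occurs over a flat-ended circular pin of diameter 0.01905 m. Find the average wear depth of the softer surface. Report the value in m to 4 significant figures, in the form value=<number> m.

value=3.119e-07 m

The algebra runs at full precision; displayed values are rounded — one final rounding: 4 significant figures.
Contact area A = π·d²/4 = π·(0.01905 m)²/4 = 2.850e-04 m².
SI base units throughout: W = 8.213 N, H = 5.657e+09 Pa, K = 1.109e-03.
Worn volume V = K·W·L/H = 1.109e-03 · 8.213 · 55.21 / 5.657e+09 = 8.889e-11 m³.
Depth of wear h = V/A = 8.889e-11 / 2.850e-04 = 3.119e-07 m.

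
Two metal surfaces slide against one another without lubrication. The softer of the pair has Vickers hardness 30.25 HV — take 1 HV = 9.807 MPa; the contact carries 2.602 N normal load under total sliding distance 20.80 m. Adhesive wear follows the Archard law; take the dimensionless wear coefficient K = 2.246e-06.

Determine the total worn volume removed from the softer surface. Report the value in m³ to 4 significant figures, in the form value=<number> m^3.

value=4.097e-13 m^3

Printed values are rounded — every step holds full float precision; rounded just once, at 4 significant digits.
Hardness H = 30.25 HV × 9.807 MPa/HV = 296.7 MPa = 2.967e+08 Pa.
In SI base units, W = 2.602 N, H = 2.967e+08 Pa, K = 2.246e-06.
Wear volume V = K·W·L/H = 2.246e-06 · 2.602 · 20.80 / 2.967e+08 = 4.097e-13 m³.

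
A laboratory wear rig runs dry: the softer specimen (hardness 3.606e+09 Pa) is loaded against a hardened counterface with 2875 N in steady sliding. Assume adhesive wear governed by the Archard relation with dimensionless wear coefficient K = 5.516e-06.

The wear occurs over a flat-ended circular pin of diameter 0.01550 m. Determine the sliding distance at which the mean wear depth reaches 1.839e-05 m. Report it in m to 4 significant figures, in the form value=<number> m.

Intermediates are printed rounded — all working math holds full float precision, and rounded just once to 4 significant figures.
Convert: Contact area A = π·d²/4 = π·(0.01550 m)²/4 = 1.887e-04 m².
Working in SI base units: W = 2875 N, H = 3.606e+09 Pa, K = 5.516e-06.
Limit volume V_lim = h_lim·A = 1.839e-05 · 1.887e-04 = 3.470e-09 m³.
So the life L = V_lim·H/(K·W) = 3.470e-09 · 3.606e+09 / (5.516e-06 · 2875) = 789.0 m.

value=789.0 m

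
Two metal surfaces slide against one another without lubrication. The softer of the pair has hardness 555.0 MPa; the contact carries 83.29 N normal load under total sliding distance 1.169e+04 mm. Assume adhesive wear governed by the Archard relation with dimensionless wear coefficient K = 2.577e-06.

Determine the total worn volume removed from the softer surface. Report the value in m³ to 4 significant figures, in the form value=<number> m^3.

Intermediates appear rounded. The computation keeps full precision — one final rounding: 4 significant digits.
Sliding distance L = 1.169e+04 mm = 11.69 m.
Hardness H = 555.0 MPa = 5.550e+08 Pa.
Working in SI base units: W = 83.29 N, H = 5.550e+08 Pa, K = 2.577e-06.
Archard relation: V = K·W·L/H = 2.577e-06 · 83.29 · 11.69 / 5.550e+08 = 4.521e-12 m³.

value=4.521e-12 m^3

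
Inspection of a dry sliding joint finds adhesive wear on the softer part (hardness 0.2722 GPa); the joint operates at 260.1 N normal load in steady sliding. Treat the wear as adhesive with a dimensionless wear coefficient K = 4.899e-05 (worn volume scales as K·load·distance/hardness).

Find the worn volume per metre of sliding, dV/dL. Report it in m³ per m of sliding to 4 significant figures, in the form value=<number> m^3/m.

All arithmetic keeps exact precision; intermediate values are shown rounded. Rounded once at the end to four significant digits.
Convert: Hardness H = 0.2722 GPa = 2.722e+08 Pa.
As SI base values: W = 260.1 N, H = 2.722e+08 Pa, K = 4.899e-05.
Wear rate dV/dL = K·W/H (no L dependence): 4.899e-05 · 260.1 / 2.722e+08 = 4.681e-11 m³/m.

value=4.681e-11 m^3/m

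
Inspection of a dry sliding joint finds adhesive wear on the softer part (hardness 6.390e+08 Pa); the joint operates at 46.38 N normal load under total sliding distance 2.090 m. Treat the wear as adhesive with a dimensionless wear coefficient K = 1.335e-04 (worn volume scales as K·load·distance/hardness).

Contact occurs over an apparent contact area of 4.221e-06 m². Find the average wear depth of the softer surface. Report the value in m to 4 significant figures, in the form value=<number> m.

value=4.798e-06 m

Intermediates appear rounded, and all arithmetic maintains full precision; one final rounding: 4 significant digits.
Expressed in SI base units: W = 46.38 N, H = 6.390e+08 Pa, K = 1.335e-04.
Archard volume V = K·W·L/H = 1.335e-04 · 46.38 · 2.090 / 6.390e+08 = 2.025e-11 m³.
Average depth h = V/A = 2.025e-11 / 4.221e-06 = 4.798e-06 m.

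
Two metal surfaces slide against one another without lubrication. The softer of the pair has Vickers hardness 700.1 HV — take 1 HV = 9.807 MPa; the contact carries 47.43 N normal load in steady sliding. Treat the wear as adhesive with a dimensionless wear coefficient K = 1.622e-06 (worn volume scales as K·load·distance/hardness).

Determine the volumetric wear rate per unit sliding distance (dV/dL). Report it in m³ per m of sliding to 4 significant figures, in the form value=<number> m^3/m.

value=1.120e-14 m^3/m

All working math runs at exact precision — quoted intermediates are rounded; one last rounding: 4 significant digits.
Convert: Hardness H = 700.1 HV × 9.807 MPa/HV = 6866 MPa = 6.866e+09 Pa.
SI base units throughout: W = 47.43 N, H = 6.866e+09 Pa, K = 1.622e-06.
Sliding wear rate dV/dL = K·W/H: 1.622e-06 · 47.43 / 6.866e+09 = 1.120e-14 m³/m.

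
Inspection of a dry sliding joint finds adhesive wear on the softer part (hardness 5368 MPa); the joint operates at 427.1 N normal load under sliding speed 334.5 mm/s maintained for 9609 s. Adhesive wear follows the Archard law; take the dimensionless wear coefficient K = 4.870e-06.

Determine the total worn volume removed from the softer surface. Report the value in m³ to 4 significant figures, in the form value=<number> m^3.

The algebra maintains full float precision, and displayed values are rounded — one last rounding to four significant figures.
Convert: Sliding speed v = 334.5 mm/s = 0.3345 m/s. Total distance L = v·t = 0.3345 m/s × 9609 s = 3214 m.
Convert: Hardness H = 5368 MPa = 5.368e+09 Pa.
Expressed in SI base units: W = 427.1 N, H = 5.368e+09 Pa, K = 4.870e-06.
Archard relation: V = K·W·L/H = 4.870e-06 · 427.1 · 3214 / 5.368e+09 = 1.245e-09 m³.

value=1.245e-09 m^3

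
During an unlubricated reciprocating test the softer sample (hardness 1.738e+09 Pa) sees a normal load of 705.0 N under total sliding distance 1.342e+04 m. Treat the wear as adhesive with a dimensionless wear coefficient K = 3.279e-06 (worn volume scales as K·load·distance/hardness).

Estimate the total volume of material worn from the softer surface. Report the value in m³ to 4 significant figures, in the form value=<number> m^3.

value=1.785e-08 m^3

Every step holds full precision; intermediates are printed rounded, and one final rounding, at 4 significant digits.
SI base units throughout: W = 705.0 N, H = 1.738e+09 Pa, K = 3.279e-06.
Volume removed: V = K·W·L/H = 3.279e-06 · 705.0 · 1.342e+04 / 1.738e+09 = 1.785e-08 m³.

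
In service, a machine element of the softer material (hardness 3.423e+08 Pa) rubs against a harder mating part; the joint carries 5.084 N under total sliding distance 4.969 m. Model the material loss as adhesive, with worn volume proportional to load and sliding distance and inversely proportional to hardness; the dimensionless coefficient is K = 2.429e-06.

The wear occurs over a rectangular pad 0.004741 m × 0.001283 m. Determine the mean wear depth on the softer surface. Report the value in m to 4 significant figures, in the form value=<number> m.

Shown intermediates are rounded, and each operation maintains full float precision — rounded just once, at 4 significant figures.
Contact area A = 0.004741 m × 0.001283 m = 6.083e-06 m².
Working in SI base units: W = 5.084 N, H = 3.423e+08 Pa, K = 2.429e-06.
Archard volume V = K·W·L/H = 2.429e-06 · 5.084 · 4.969 / 3.423e+08 = 1.793e-13 m³.
Depth h = V/A = 1.793e-13 / 6.083e-06 = 2.947e-08 m.

value=2.947e-08 m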